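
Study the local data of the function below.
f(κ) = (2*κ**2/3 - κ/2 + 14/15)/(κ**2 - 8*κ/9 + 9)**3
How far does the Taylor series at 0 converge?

Denominator factor (κ**2 - 8*κ/9 + 9)^3: discriminant -2852/81, complex-conjugate roots (4/9) + ((1/9)*sqrt(713))*i and (4/9) - ((1/9)*sqrt(713))*i; poles of order 3, moduli 3 and 3.
The radius of convergence is the smallest modulus among the singular points: 3.

The radius of convergence is 3.


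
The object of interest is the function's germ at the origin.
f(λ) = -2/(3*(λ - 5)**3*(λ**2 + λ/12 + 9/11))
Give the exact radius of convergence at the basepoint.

The radius of convergence is (3/11)*sqrt(11).

Denominator factor (λ**2 + λ/12 + 9/11): discriminant -5173/1584, complex-conjugate roots (-1/24) + ((1/264)*sqrt(56903))*i and (-1/24) - ((1/264)*sqrt(56903))*i; poles of order 1, moduli (3/11)*sqrt(11) and (3/11)*sqrt(11).
Denominator factor (λ - 5)^3: pole of order 3 at 5, modulus 5.
The radius of convergence is the smallest modulus among the singular points: (3/11)*sqrt(11).


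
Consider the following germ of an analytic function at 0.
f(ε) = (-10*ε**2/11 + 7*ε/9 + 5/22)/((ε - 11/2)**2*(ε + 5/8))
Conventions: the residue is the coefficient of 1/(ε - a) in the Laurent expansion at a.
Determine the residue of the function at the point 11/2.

The residue is -212200/237699.

At the order-2 pole 11/2 set g(ε) = (ε - (11/2))^2*f(ε) = (-10*ε**2/11 + 7*ε/9 + 5/22)/(ε + 5/8).
Order-2 pole: residue = g'(a); g'(11/2) = -212200/237699, so the residue is -212200/237699.


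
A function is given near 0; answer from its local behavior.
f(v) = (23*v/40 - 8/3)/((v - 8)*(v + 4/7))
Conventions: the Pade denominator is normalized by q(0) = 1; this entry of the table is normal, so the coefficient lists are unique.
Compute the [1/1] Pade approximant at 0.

The Pade approximant has numerator coefficients [7/12, -127687/2261760]; denominator coefficients [1, 8217/4712].

Taylor coefficients needed (expand at 0): a_0 = 7/12, a_1 = -4123/3840, a_2 = 19173/10240.
Write the denominator as Q(v) = 1 + q1*v. Requiring Q*f - P = O(v^3) with deg P <= 1 kills the coefficients of v^2..v^2 in Q*f:
  v^2: a_2 + q1*a_1 = 0, i.e. 19173/10240 + (-4123/3840)*q1 = 0.
Solving this linear system: q1 = 8217/4712.
The numerator is Q*f truncated at degree 1: P0 = a_0 = 7/12; P1 = a_1 + q1*a_0 = -127687/2261760.


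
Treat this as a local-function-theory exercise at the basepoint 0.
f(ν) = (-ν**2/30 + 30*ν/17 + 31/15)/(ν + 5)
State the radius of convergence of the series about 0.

The radius of convergence is 5.

Denominator factor (ν + 5): pole of order 1 at -5, modulus 5.
The radius of convergence is the smallest modulus among the singular points: 5.


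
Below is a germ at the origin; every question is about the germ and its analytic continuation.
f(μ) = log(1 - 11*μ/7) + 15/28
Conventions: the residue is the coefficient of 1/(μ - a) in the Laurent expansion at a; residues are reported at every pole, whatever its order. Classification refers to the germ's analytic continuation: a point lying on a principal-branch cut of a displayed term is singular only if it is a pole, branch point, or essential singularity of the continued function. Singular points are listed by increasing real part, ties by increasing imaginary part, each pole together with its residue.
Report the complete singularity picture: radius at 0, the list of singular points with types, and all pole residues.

Radius of convergence at 0: 7/11.
At 7/11: a logarithmic branch point.

Branch term (1)*log(1 - μ/(7/11)): its argument vanishes at μ = 7/11, a logarithmic branch point, modulus 7/11.
The radius of convergence is the smallest modulus among the singular points: 7/11.


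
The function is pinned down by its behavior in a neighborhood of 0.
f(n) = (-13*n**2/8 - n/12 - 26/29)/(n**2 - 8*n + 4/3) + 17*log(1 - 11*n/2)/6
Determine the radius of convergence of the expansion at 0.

The radius of convergence is 4 - (2/3)*sqrt(33).

Denominator factor (n**2 - 8*n + 4/3): discriminant 176/3, real irrational roots 4 + (2/3)*sqrt(33) and 4 - (2/3)*sqrt(33); poles of order 1, moduli 4 + (2/3)*sqrt(33) and 4 - (2/3)*sqrt(33).
Branch term (17/6)*log(1 - n/(2/11)): its argument vanishes at n = 2/11, a logarithmic branch point, modulus 2/11.
The radius of convergence is the smallest modulus among the singular points: 4 - (2/3)*sqrt(33).


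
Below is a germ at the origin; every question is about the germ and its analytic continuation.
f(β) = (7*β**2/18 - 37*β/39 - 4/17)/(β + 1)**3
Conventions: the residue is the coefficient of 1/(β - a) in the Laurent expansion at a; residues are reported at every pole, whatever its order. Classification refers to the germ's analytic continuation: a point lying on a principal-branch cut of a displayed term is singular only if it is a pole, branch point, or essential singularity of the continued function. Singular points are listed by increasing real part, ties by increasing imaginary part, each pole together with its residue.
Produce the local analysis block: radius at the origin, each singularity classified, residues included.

Radius of convergence at 0: 1.
At -1: a pole of order 3; residue 7/18.

Denominator factor (β + 1)^3: pole of order 3 at -1, modulus 1.
The radius of convergence is the smallest modulus among the singular points: 1.
At the order-3 pole -1 set g(β) = (β - (-1))^3*f(β) = 7*β**2/18 - 37*β/39 - 4/17.
Order-3 pole: residue = g''(a)/2; g''(-1) = 7/9, so the residue is 7/18.


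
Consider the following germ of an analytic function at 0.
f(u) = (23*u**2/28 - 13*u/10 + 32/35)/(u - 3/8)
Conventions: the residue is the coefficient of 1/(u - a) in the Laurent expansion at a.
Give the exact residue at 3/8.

The residue is 4859/8960.

At the order-1 pole 3/8 set g(u) = (u - (3/8))*f(u) = 23*u**2/28 - 13*u/10 + 32/35.
Simple pole: residue = g(a) at a = 3/8, which is 4859/8960.


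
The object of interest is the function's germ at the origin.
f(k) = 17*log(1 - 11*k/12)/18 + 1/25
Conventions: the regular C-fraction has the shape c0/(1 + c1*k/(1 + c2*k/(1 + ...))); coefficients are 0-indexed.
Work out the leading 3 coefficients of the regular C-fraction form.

The regular C-fraction coefficients are [1/25, 4675/216, -2387/108].

Taylor coefficients (expand at 0): a_0 = 1/25, a_1 = -187/216, a_2 = -2057/5184.
c0 = a_0 = 1/25. Peel one level at a time: if S = 1 + c*k/S' with S'(0) = 1, then c is the k-coefficient of S and S' = c*k/(S - 1).
S_1 = c0/f = 1 + (4675/216)*k + (11159225/23328)*k^2 + ...; c1 = 4675/216.
S_2 = c1*k/(S_1 - 1) = 1 + (-2387/108)*k + ...; c2 = -2387/108.


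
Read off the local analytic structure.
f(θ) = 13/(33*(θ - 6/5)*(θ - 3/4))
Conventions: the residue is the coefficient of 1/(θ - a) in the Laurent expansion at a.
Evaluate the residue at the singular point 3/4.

At the order-1 pole 3/4 set g(θ) = (θ - (3/4))*f(θ) = 13/(33*(θ - 6/5)).
Simple pole: residue = g(a) at a = 3/4, which is -260/297.

The residue is -260/297.


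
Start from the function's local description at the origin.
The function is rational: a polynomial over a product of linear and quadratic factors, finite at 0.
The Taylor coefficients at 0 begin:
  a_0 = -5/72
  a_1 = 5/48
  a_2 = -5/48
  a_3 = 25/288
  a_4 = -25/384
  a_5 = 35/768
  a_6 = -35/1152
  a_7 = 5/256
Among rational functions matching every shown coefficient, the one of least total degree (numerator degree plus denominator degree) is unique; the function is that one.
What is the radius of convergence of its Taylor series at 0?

No rational of total degree below 3 reproduces all 8 coefficients; solving the [0/3] Pade equations on them gives f(ρ) = -5/(9*(ρ + 2)**3), whose expansion matches every shown term.
Denominator factor (ρ + 2)^3: pole of order 3 at -2, modulus 2.
The radius of convergence is the smallest modulus among the singular points: 2.

The radius of convergence is 2.


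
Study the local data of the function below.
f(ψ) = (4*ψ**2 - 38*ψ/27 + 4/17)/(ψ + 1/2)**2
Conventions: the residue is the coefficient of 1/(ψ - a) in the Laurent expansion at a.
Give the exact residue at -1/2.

The residue is -146/27.

At the order-2 pole -1/2 set g(ψ) = (ψ - (-1/2))^2*f(ψ) = 4*ψ**2 - 38*ψ/27 + 4/17.
Order-2 pole: residue = g'(a); g'(-1/2) = -146/27, so the residue is -146/27.


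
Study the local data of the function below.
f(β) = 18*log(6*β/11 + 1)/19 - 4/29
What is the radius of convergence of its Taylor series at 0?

Branch term (18/19)*log(1 - β/(-11/6)): its argument vanishes at β = -11/6, a logarithmic branch point, modulus 11/6.
The radius of convergence is the smallest modulus among the singular points: 11/6.

The radius of convergence is 11/6.


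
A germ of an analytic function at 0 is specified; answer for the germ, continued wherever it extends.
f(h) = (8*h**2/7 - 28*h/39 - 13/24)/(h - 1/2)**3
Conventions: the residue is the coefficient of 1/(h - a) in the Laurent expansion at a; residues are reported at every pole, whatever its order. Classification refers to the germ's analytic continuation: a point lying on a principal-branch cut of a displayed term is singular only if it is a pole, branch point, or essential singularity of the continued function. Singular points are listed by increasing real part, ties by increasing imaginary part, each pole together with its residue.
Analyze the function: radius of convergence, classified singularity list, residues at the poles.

Radius of convergence at 0: 1/2.
At 1/2: a pole of order 3; residue 8/7.

Denominator factor (h - 1/2)^3: pole of order 3 at 1/2, modulus 1/2.
The radius of convergence is the smallest modulus among the singular points: 1/2.
At the order-3 pole 1/2 set g(h) = (h - (1/2))^3*f(h) = 8*h**2/7 - 28*h/39 - 13/24.
Order-3 pole: residue = g''(a)/2; g''(1/2) = 16/7, so the residue is 8/7.


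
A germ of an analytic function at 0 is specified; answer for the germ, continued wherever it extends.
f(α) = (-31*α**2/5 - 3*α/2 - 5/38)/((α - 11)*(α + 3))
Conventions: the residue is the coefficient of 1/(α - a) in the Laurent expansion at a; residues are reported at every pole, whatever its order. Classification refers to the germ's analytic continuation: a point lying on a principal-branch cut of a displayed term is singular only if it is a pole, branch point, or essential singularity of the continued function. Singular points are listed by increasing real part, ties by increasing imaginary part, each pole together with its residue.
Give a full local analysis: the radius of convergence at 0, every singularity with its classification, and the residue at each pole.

Denominator factor (α + 3): pole of order 1 at -3, modulus 3.
Denominator factor (α - 11): pole of order 1 at 11, modulus 11.
The radius of convergence is the smallest modulus among the singular points: 3.
At the order-1 pole -3 set g(α) = (α - (-3))*f(α) = (-31*α**2/5 - 3*α/2 - 5/38)/(α - 11).
Simple pole: residue = g(a) at a = -3, which is 349/95.
At the order-1 pole 11 set g(α) = (α - (11))*f(α) = (-31*α**2/5 - 3*α/2 - 5/38)/(α + 3).
Simple pole: residue = g(a) at a = 11, which is -10407/190.
List the singular points by increasing real part (a conjugate pair: the negative imaginary part first).

Radius of convergence at 0: 3.
At -3: a pole of order 1; residue 349/95.
At 11: a pole of order 1; residue -10407/190.


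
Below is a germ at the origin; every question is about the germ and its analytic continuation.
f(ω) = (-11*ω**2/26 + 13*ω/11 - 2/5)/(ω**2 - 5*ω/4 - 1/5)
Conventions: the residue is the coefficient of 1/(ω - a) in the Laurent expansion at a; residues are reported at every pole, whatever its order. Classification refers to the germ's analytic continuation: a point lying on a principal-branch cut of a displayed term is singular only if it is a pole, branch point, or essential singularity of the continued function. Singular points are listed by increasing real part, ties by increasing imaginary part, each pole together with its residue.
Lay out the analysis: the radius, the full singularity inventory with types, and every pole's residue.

Denominator factor (ω**2 - 5*ω/4 - 1/5): discriminant 189/80, real irrational roots 5/8 + (3/40)*sqrt(105) and 5/8 - (3/40)*sqrt(105); poles of order 1, moduli 5/8 + (3/40)*sqrt(105) and -5/8 + (3/40)*sqrt(105).
The radius of convergence is the smallest modulus among the singular points: -5/8 + (3/40)*sqrt(105).
The factor ω**2 - 5*ω/4 - 1/5 splits as (ω - a)(ω - a') with a = 5/8 - (3/40)*sqrt(105), a' = 5/8 + (3/40)*sqrt(105). At the order-1 pole a set g(ω) = (ω - a)*f(ω) = [-11*ω**2/26 + 13*ω/11 - 2/5] / (ω - a').
Simple pole: residue = g(a) at a = 5/8 - (3/40)*sqrt(105), which is 747/2288 + (389/80080)*sqrt(105).
The factor ω**2 - 5*ω/4 - 1/5 splits as (ω - a)(ω - a') with a = 5/8 + (3/40)*sqrt(105), a' = 5/8 - (3/40)*sqrt(105). At the order-1 pole a set g(ω) = (ω - a)*f(ω) = [-11*ω**2/26 + 13*ω/11 - 2/5] / (ω - a').
Simple pole: residue = g(a) at a = 5/8 + (3/40)*sqrt(105), which is 747/2288 - (389/80080)*sqrt(105).
List the singular points by increasing real part (a conjugate pair: the negative imaginary part first).

Radius of convergence at 0: -5/8 + (3/40)*sqrt(105).
At 5/8 - (3/40)*sqrt(105): a pole of order 1; residue 747/2288 + (389/80080)*sqrt(105).
At 5/8 + (3/40)*sqrt(105): a pole of order 1; residue 747/2288 - (389/80080)*sqrt(105).


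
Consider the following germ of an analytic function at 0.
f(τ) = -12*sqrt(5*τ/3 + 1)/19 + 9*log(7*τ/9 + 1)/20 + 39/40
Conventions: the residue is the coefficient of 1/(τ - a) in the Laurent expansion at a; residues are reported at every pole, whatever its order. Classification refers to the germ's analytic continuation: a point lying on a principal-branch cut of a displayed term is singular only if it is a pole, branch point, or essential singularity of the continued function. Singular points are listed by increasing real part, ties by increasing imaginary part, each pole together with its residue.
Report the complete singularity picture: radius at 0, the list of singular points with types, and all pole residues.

Branch term (-12/19)*sqrt(1 - τ/(-3/5)): its argument vanishes at τ = -3/5, a square-root branch point, modulus 3/5.
Branch term (9/20)*log(1 - τ/(-9/7)): its argument vanishes at τ = -9/7, a logarithmic branch point, modulus 9/7.
The radius of convergence is the smallest modulus among the singular points: 3/5.
List the singular points by increasing real part (a conjugate pair: the negative imaginary part first).

Radius of convergence at 0: 3/5.
At -9/7: a logarithmic branch point.
At -3/5: an algebraic (square-root) branch point.


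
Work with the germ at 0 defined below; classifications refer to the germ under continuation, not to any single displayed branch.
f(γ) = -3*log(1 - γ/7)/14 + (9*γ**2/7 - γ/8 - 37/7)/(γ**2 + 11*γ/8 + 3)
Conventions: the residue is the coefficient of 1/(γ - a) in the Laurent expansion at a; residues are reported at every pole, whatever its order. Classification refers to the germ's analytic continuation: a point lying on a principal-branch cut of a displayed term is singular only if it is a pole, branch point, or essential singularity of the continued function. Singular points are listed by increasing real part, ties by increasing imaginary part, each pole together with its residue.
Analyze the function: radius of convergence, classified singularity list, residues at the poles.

Radius of convergence at 0: sqrt(3).
At (-11/16) - ((1/16)*sqrt(647))*i: a pole of order 1; residue (-53/56) - ((3513/36232)*sqrt(647))*i.
At (-11/16) + ((1/16)*sqrt(647))*i: a pole of order 1; residue (-53/56) + ((3513/36232)*sqrt(647))*i.
At 7: a logarithmic branch point.


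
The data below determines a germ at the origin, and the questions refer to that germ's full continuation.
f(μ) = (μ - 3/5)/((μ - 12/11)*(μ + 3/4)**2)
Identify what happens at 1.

The point is a regular point.

Denominator factors: μ - 12/11 = -1/11 at μ = 1; μ + 3/4 = 7/4 at μ = 1 — none vanishes.
So the germ continues analytically to 1.


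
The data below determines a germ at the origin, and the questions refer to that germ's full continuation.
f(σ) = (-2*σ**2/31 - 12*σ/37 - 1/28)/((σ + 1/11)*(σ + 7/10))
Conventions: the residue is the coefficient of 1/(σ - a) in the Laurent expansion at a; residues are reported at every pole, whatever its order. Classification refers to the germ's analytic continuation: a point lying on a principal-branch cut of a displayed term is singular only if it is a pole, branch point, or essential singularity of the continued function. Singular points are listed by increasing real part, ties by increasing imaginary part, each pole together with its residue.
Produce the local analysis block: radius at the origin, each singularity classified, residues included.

Denominator factor (σ + 7/10): pole of order 1 at -7/10, modulus 7/10.
Denominator factor (σ + 1/11): pole of order 1 at -1/11, modulus 1/11.
The radius of convergence is the smallest modulus among the singular points: 1/11.
At the order-1 pole -7/10 set g(σ) = (σ - (-7/10))*f(σ) = (-2*σ**2/31 - 12*σ/37 - 1/28)/(σ + 1/11).
Simple pole: residue = g(a) at a = -7/10, which is -1410453/5379430.
At the order-1 pole -1/11 set g(σ) = (σ - (-1/11))*f(σ) = (-2*σ**2/31 - 12*σ/37 - 1/28)/(σ + 7/10).
Simple pole: residue = g(a) at a = -1/11, which is -131415/11834746.
List the singular points by increasing real part (a conjugate pair: the negative imaginary part first).

Radius of convergence at 0: 1/11.
At -7/10: a pole of order 1; residue -1410453/5379430.
At -1/11: a pole of order 1; residue -131415/11834746.


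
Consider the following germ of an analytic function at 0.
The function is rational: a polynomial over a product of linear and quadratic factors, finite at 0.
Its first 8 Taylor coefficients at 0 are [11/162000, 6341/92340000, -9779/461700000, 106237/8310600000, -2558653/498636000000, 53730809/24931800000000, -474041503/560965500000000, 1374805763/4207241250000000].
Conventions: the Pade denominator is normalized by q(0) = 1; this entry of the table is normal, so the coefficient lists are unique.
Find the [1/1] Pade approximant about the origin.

Taylor coefficients needed (read off): a_0 = 11/162000, a_1 = 6341/92340000, a_2 = -9779/461700000.
Write the denominator as Q(ξ) = 1 + q1*ξ. Requiring Q*f - P = O(ξ^3) with deg P <= 1 kills the coefficients of ξ^2..ξ^2 in Q*f:
  ξ^2: a_2 + q1*a_1 = 0, i.e. -9779/461700000 + (6341/92340000)*q1 = 0.
Solving this linear system: q1 = 9779/31705.
The numerator is Q*f truncated at degree 1: P0 = a_0 = 11/162000; P1 = a_1 + q1*a_0 = 52471147/585527940000.

The Pade approximant has numerator coefficients [11/162000, 52471147/585527940000]; denominator coefficients [1, 9779/31705].


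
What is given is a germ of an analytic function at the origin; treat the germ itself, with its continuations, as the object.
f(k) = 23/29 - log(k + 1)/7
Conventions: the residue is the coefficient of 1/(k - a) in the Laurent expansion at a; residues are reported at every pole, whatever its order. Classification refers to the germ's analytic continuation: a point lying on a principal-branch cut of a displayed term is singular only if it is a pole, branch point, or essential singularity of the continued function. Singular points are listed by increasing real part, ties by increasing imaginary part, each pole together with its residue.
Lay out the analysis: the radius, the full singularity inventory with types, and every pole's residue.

Branch term (-1/7)*log(1 - k/(-1)): its argument vanishes at k = -1, a logarithmic branch point, modulus 1.
The radius of convergence is the smallest modulus among the singular points: 1.

Radius of convergence at 0: 1.
At -1: a logarithmic branch point.


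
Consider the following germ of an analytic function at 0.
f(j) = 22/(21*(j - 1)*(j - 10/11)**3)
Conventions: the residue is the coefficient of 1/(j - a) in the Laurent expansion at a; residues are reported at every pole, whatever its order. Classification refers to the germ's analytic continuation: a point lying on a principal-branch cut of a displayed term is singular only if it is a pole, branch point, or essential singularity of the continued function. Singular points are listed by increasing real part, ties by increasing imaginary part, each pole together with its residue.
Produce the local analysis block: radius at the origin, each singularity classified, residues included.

Radius of convergence at 0: 10/11.
At 10/11: a pole of order 3; residue -29282/21.
At 1: a pole of order 1; residue 29282/21.

Denominator factor (j - 10/11)^3: pole of order 3 at 10/11, modulus 10/11.
Denominator factor (j - 1): pole of order 1 at 1, modulus 1.
The radius of convergence is the smallest modulus among the singular points: 10/11.
At the order-3 pole 10/11 set g(j) = (j - (10/11))^3*f(j) = 22/(21*(j - 1)).
Order-3 pole: residue = g''(a)/2; g''(10/11) = -58564/21, so the residue is -29282/21.
At the order-1 pole 1 set g(j) = (j - (1))*f(j) = 22/(21*(j - 10/11)**3).
Simple pole: residue = g(a) at a = 1, which is 29282/21.
List the singular points by increasing real part (a conjugate pair: the negative imaginary part first).


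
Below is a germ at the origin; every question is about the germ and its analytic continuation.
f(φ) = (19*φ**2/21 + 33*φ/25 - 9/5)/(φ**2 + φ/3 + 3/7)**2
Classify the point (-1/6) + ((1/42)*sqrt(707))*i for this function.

The point is a pole of order 2.

The denominator factor φ**2 + φ/3 + 3/7 vanishes at (-1/6) + ((1/42)*sqrt(707))*i and appears to the power 2; the numerator there equals (-77974/33075) + ((802/33075)*sqrt(707))*i, nonzero, and no other factor vanishes.
Hence a pole whose order is the multiplicity, 2.


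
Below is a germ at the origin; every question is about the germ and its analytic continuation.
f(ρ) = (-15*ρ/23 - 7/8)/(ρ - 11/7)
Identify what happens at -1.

Denominator factors: ρ - 11/7 = -18/7 at ρ = -1 — none vanishes.
So the germ continues analytically to -1.

The point is a regular point.


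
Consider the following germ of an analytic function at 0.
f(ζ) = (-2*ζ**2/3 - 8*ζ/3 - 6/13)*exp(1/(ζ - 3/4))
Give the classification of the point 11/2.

There is no denominator, hence no pole anywhere.
The essential point of exp(1/(ζ - (3/4))) is 3/4, not 11/2.
So the germ continues analytically to 11/2.

The point is a regular point.


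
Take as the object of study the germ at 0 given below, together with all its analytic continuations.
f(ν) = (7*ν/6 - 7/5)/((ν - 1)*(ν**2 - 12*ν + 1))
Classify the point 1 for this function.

The denominator factor ν - 1 vanishes at 1 and appears to the power 1; the numerator there equals -7/30, nonzero, and no other factor vanishes.
Hence a pole whose order is the multiplicity, 1.

The point is a pole of order 1.


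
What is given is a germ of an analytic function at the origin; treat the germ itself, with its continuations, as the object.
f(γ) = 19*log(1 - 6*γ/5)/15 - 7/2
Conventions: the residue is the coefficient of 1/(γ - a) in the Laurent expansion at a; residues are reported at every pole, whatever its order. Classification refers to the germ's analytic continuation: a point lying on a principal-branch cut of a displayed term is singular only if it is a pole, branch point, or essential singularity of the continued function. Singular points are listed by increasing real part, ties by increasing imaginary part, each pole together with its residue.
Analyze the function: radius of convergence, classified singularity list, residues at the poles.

Radius of convergence at 0: 5/6.
At 5/6: a logarithmic branch point.

Branch term (19/15)*log(1 - γ/(5/6)): its argument vanishes at γ = 5/6, a logarithmic branch point, modulus 5/6.
The radius of convergence is the smallest modulus among the singular points: 5/6.


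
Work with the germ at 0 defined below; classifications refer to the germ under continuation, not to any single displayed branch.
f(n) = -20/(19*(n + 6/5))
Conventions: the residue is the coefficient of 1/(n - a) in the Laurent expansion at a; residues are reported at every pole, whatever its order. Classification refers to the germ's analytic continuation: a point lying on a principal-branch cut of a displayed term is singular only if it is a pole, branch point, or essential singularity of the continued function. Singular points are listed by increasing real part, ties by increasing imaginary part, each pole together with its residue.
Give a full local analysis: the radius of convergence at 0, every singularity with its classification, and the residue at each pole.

Radius of convergence at 0: 6/5.
At -6/5: a pole of order 1; residue -20/19.

Denominator factor (n + 6/5): pole of order 1 at -6/5, modulus 6/5.
The radius of convergence is the smallest modulus among the singular points: 6/5.
At the order-1 pole -6/5 set g(n) = (n - (-6/5))*f(n) = -20/19.
Simple pole: residue = g(a) at a = -6/5, which is -20/19.


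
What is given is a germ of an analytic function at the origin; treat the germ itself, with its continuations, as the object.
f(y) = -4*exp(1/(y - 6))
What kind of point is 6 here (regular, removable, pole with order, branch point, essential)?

The point is an essential singularity.

The exponent 1/(y - (6)) has a pole at 6, so exp(1/(y - (6))) takes every nonzero value near it: an essential singularity (not a pole of any order).


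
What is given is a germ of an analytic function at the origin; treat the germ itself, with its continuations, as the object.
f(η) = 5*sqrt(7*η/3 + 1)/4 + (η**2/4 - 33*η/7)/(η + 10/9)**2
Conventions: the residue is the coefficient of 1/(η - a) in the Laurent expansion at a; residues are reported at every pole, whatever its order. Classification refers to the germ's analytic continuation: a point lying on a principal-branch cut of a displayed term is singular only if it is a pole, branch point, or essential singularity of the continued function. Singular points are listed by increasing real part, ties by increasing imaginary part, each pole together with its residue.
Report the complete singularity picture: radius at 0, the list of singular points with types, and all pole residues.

Radius of convergence at 0: 3/7.
At -10/9: a pole of order 2; residue -332/63.
At -3/7: an algebraic (square-root) branch point.

Denominator factor (η + 10/9)^2: pole of order 2 at -10/9, modulus 10/9.
Branch term (5/4)*sqrt(1 - η/(-3/7)): its argument vanishes at η = -3/7, a square-root branch point, modulus 3/7.
The radius of convergence is the smallest modulus among the singular points: 3/7.
The branch term is analytic at -10/9 and contributes nothing to the residue; only the rational part matters.
At the order-2 pole -10/9 set g(η) = (η - (-10/9))^2*(rational part) = η**2/4 - 33*η/7.
Order-2 pole: residue = g'(a); g'(-10/9) = -332/63, so the residue is -332/63.
List the singular points by increasing real part (a conjugate pair: the negative imaginary part first).


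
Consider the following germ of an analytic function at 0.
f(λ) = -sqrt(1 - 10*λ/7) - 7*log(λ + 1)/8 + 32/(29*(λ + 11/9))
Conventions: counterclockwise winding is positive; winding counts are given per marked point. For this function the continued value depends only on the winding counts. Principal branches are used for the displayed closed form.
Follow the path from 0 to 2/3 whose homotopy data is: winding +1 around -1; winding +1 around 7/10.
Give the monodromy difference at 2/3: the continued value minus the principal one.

Continued minus principal equals ((2/21)*sqrt(21)) - ((7/4)*pi)*i.

The rational part is single-valued and drops out of the difference; each branch term changes only by its own monodromy.
(-1)*sqrt(1 - λ/(7/10)): winding +1 is odd, the square root flips sign, contributing -2*(-1)*sqrt(1 - (2/3)/(7/10)) = -2*(-1)*sqrt(1/21) = (2/21)*sqrt(21).
(-7/8)*log(1 - λ/(-1)): each positive loop around -1 adds 2*pi*i to the log, so winding +1 contributes (-7/8)*(1)*2*pi*i = -(7/4)*pi*i.
Summing the contributions at λ = 2/3 gives ((2/21)*sqrt(21)) - ((7/4)*pi)*i.


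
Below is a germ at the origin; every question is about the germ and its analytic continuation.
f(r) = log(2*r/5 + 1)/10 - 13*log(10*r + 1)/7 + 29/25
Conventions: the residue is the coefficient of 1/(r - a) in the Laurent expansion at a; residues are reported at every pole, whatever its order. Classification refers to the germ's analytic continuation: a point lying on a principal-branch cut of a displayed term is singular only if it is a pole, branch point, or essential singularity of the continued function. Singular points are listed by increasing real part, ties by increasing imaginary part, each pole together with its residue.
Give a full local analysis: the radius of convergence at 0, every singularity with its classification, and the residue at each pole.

Branch term (-13/7)*log(1 - r/(-1/10)): its argument vanishes at r = -1/10, a logarithmic branch point, modulus 1/10.
Branch term (1/10)*log(1 - r/(-5/2)): its argument vanishes at r = -5/2, a logarithmic branch point, modulus 5/2.
The radius of convergence is the smallest modulus among the singular points: 1/10.
List the singular points by increasing real part (a conjugate pair: the negative imaginary part first).

Radius of convergence at 0: 1/10.
At -5/2: a logarithmic branch point.
At -1/10: a logarithmic branch point.


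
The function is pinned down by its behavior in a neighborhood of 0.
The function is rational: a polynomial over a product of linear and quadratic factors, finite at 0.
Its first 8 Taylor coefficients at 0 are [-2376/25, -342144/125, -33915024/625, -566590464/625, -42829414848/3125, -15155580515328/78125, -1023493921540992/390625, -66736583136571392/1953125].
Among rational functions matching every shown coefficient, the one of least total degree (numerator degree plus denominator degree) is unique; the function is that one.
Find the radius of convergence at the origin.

The radius of convergence is -4/5 + (11/30)*sqrt(6).

No rational of total degree below 6 reproduces all 8 coefficients; solving the [0/6] Pade equations on them gives f(w) = 11/(25*(w**2 + 8*w/5 - 1/6)**3), whose expansion matches every shown term.
Denominator factor (w**2 + 8*w/5 - 1/6)^3: discriminant 242/75, real irrational roots -4/5 + (11/30)*sqrt(6) and -4/5 - (11/30)*sqrt(6); poles of order 3, moduli -4/5 + (11/30)*sqrt(6) and 4/5 + (11/30)*sqrt(6).
The radius of convergence is the smallest modulus among the singular points: -4/5 + (11/30)*sqrt(6).


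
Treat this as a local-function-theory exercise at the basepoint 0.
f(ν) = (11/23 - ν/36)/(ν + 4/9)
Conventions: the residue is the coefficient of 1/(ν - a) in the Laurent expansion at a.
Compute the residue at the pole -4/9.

At the order-1 pole -4/9 set g(ν) = (ν - (-4/9))*f(ν) = 11/23 - ν/36.
Simple pole: residue = g(a) at a = -4/9, which is 914/1863.

The residue is 914/1863.


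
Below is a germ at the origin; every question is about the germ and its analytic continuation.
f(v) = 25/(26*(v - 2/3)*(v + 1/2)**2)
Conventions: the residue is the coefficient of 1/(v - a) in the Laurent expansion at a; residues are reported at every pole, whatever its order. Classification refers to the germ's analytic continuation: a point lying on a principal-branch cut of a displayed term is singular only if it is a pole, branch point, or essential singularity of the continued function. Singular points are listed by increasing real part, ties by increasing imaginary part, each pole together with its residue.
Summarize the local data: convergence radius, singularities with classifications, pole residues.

Radius of convergence at 0: 1/2.
At -1/2: a pole of order 2; residue -450/637.
At 2/3: a pole of order 1; residue 450/637.

Denominator factor (v + 1/2)^2: pole of order 2 at -1/2, modulus 1/2.
Denominator factor (v - 2/3): pole of order 1 at 2/3, modulus 2/3.
The radius of convergence is the smallest modulus among the singular points: 1/2.
At the order-2 pole -1/2 set g(v) = (v - (-1/2))^2*f(v) = 25/(26*(v - 2/3)).
Order-2 pole: residue = g'(a); g'(-1/2) = -450/637, so the residue is -450/637.
At the order-1 pole 2/3 set g(v) = (v - (2/3))*f(v) = 25/(26*(v + 1/2)**2).
Simple pole: residue = g(a) at a = 2/3, which is 450/637.
List the singular points by increasing real part (a conjugate pair: the negative imaginary part first).


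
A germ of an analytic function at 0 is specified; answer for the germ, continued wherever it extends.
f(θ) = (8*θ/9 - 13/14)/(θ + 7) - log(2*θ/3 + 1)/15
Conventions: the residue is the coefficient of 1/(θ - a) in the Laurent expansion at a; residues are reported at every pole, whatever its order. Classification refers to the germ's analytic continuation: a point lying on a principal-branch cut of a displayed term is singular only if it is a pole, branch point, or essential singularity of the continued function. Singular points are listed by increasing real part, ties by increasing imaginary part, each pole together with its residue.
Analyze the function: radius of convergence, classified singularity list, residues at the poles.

Denominator factor (θ + 7): pole of order 1 at -7, modulus 7.
Branch term (-1/15)*log(1 - θ/(-3/2)): its argument vanishes at θ = -3/2, a logarithmic branch point, modulus 3/2.
The radius of convergence is the smallest modulus among the singular points: 3/2.
The branch term is analytic at -7 and contributes nothing to the residue; only the rational part matters.
At the order-1 pole -7 set g(θ) = (θ - (-7))*(rational part) = 8*θ/9 - 13/14.
Simple pole: residue = g(a) at a = -7, which is -901/126.
List the singular points by increasing real part (a conjugate pair: the negative imaginary part first).

Radius of convergence at 0: 3/2.
At -7: a pole of order 1; residue -901/126.
At -3/2: a logarithmic branch point.


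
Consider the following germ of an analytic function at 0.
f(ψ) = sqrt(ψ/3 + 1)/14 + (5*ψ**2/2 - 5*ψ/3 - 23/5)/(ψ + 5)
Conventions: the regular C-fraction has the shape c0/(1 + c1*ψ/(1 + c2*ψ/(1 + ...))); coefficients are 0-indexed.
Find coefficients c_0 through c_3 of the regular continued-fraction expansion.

Taylor coefficients (expand at 0): a_0 = -297/350, a_1 = -481/3500, a_2 = 333191/630000, a_3 = -1999771/18900000.
c0 = a_0 = -297/350. Peel one level at a time: if S = 1 + c*ψ/S' with S'(0) = 1, then c is the ψ-coefficient of S and S' = c*ψ/(S - 1).
S_1 = c0/f = 1 + (-481/2970)*ψ + (458321/705672)*ψ^2 + ...; c1 = -481/2970.
S_2 = c1*ψ/(S_1 - 1) = 1 + (2291605/571428)*ψ + (4209796135/299843856)*ψ^2 + ...; c2 = 2291605/571428.
S_3 = c2*ψ/(S_2 - 1) = 1 + (-9261551497/2645428812)*ψ + ...; c3 = -9261551497/2645428812.

The regular C-fraction coefficients are [-297/350, -481/2970, 2291605/571428, -9261551497/2645428812].


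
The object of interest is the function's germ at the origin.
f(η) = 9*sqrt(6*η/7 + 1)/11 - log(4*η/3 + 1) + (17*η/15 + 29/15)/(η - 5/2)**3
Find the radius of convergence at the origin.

Denominator factor (η - 5/2)^3: pole of order 3 at 5/2, modulus 5/2.
Branch term (9/11)*sqrt(1 - η/(-7/6)): its argument vanishes at η = -7/6, a square-root branch point, modulus 7/6.
Branch term (-1)*log(1 - η/(-3/4)): its argument vanishes at η = -3/4, a logarithmic branch point, modulus 3/4.
The radius of convergence is the smallest modulus among the singular points: 3/4.

The radius of convergence is 3/4.


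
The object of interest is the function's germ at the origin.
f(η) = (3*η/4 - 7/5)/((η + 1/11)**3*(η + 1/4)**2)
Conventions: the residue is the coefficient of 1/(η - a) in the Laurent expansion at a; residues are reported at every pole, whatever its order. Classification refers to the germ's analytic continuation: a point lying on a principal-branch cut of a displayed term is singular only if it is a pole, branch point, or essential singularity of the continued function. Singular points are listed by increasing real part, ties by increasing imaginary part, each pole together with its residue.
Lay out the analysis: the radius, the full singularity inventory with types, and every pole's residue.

Radius of convergence at 0: 1/11.
At -1/4: a pole of order 2; residue 87015456/12005.
At -1/11: a pole of order 3; residue -87015456/12005.

Denominator factor (η + 1/4)^2: pole of order 2 at -1/4, modulus 1/4.
Denominator factor (η + 1/11)^3: pole of order 3 at -1/11, modulus 1/11.
The radius of convergence is the smallest modulus among the singular points: 1/11.
At the order-2 pole -1/4 set g(η) = (η - (-1/4))^2*f(η) = (3*η/4 - 7/5)/(η + 1/11)**3.
Order-2 pole: residue = g'(a); g'(-1/4) = 87015456/12005, so the residue is 87015456/12005.
At the order-3 pole -1/11 set g(η) = (η - (-1/11))^3*f(η) = (3*η/4 - 7/5)/(η + 1/4)**2.
Order-3 pole: residue = g''(a)/2; g''(-1/11) = -174030912/12005, so the residue is -87015456/12005.
List the singular points by increasing real part (a conjugate pair: the negative imaginary part first).


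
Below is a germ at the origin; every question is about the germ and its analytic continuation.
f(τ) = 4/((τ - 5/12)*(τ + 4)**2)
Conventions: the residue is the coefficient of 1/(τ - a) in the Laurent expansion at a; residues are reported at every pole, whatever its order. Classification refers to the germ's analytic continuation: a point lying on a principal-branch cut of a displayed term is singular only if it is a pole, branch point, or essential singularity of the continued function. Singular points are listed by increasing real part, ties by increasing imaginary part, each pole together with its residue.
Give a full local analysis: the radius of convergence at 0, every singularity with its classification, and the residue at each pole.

Radius of convergence at 0: 5/12.
At -4: a pole of order 2; residue -576/2809.
At 5/12: a pole of order 1; residue 576/2809.

Denominator factor (τ + 4)^2: pole of order 2 at -4, modulus 4.
Denominator factor (τ - 5/12): pole of order 1 at 5/12, modulus 5/12.
The radius of convergence is the smallest modulus among the singular points: 5/12.
At the order-2 pole -4 set g(τ) = (τ - (-4))^2*f(τ) = 4/(τ - 5/12).
Order-2 pole: residue = g'(a); g'(-4) = -576/2809, so the residue is -576/2809.
At the order-1 pole 5/12 set g(τ) = (τ - (5/12))*f(τ) = 4/(τ + 4)**2.
Simple pole: residue = g(a) at a = 5/12, which is 576/2809.
List the singular points by increasing real part (a conjugate pair: the negative imaginary part first).


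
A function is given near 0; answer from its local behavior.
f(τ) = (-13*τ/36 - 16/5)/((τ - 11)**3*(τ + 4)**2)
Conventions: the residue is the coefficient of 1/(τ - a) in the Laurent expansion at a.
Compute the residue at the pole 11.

At the order-3 pole 11 set g(τ) = (τ - (11))^3*f(τ) = (-13*τ/36 - 16/5)/(τ + 4)**2.
Order-3 pole: residue = g''(a)/2; g''(11) = -641/1518750, so the residue is -641/3037500.

The residue is -641/3037500.


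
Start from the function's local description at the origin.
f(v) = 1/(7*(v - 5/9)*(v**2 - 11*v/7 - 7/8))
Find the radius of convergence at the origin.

Denominator factor (v**2 - 11*v/7 - 7/8): discriminant 585/98, real irrational roots 11/14 + (3/28)*sqrt(130) and 11/14 - (3/28)*sqrt(130); poles of order 1, moduli 11/14 + (3/28)*sqrt(130) and -11/14 + (3/28)*sqrt(130).
Denominator factor (v - 5/9): pole of order 1 at 5/9, modulus 5/9.
The radius of convergence is the smallest modulus among the singular points: -11/14 + (3/28)*sqrt(130).

The radius of convergence is -11/14 + (3/28)*sqrt(130).


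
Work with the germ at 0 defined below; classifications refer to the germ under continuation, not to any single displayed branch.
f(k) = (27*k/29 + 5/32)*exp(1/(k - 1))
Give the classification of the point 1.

The point is an essential singularity.

The exponent 1/(k - (1)) has a pole at 1, so exp(1/(k - (1))) takes every nonzero value near it: an essential singularity (not a pole of any order).


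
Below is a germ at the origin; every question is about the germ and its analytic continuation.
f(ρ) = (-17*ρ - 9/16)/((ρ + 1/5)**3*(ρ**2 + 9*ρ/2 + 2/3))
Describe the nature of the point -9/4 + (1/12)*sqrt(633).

The point is a pole of order 1.

The denominator factor ρ**2 + 9*ρ/2 + 2/3 vanishes at -9/4 + (1/12)*sqrt(633) and appears to the power 1; the numerator there equals 603/16 - (17/12)*sqrt(633), nonzero, and no other factor vanishes.
Hence a pole whose order is the multiplicity, 1.
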